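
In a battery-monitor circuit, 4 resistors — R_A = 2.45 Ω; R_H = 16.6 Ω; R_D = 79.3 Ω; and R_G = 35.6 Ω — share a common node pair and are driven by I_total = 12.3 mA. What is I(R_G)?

Conductances: ΣG = 1/2.45 + 1/16.6 + 1/79.3 + 1/35.6 = 0.5091 (1/Ω).
R_G takes the fraction G_k/ΣG = 0.02809/0.5091 = 0.05518, so I = 12.3 × 0.05518 = 0.6787 mA.

I ≈ 0.679 mA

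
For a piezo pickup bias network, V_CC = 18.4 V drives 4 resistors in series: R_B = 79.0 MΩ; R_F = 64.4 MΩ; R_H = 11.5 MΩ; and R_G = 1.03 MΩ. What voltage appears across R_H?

V ≈ 1.36 V

Series total: ΣR = 79.0 + 64.4 + 11.5 + 1.03 = 155.9 MΩ.
Voltage divider: V = V_CC · (11.50 / 155.9) = 18.4 × 0.07375 = 1.357 V.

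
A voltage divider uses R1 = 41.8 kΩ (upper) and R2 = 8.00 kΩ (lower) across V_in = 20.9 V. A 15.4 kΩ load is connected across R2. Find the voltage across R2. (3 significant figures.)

V_out ≈ 2.34 V

The load sits in parallel with R2, giving an effective lower resistance R2' = R2·R_L/(R2+R_L) = 5.265 kΩ.
Now apply the divider: V_out = 20.9 × 0.1119 = 2.338 V.
(Unloaded it would be 3.36 V; the load pulls it down.)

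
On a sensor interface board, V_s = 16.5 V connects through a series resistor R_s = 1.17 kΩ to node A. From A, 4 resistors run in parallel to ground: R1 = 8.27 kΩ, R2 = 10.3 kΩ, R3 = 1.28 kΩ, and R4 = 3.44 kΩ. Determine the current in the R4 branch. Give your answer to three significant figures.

Equivalent of the parallel group: R_p = 0.7752 kΩ.
V_A = 16.5 × 0.7752/1.945 = 6.576 V.
I(R4) = V_A / R4 = 6.576/3.44 = 1.912 mA.

I ≈ 1.91 mA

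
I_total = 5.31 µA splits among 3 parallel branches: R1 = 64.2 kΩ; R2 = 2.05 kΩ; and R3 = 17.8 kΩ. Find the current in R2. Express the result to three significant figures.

ΣG = 1/64.2 + 1/2.05 + 1/17.8 = 0.5596.
By the current-divider rule, I = I_total · G_k/ΣG = 5.31 × 0.8718 = 4.629 µA.

I ≈ 4.63 µA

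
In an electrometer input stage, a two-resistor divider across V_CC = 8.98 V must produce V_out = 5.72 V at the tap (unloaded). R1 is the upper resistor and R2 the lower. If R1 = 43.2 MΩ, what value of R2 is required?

The divider ratio is R2/(R1+R2) = 5.72/8.98 = 0.6370.
R2 = R1 · 0.6370/(1 − 0.6370) = 75.80 MΩ.

R2 ≈ 75.8 MΩ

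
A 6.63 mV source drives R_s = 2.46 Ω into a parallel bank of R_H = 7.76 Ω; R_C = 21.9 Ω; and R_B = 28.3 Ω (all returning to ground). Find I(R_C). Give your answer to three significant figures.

I ≈ 0.200 mA

Combine the parallel branches: R_p = (1/7.76 + 1/21.9 + 1/28.3)⁻¹ = 4.765 Ω.
V_A by voltage divider: V_A = 6.63 × 4.765/(2.46 + 4.765) = 4.373 mV.
I(R_C) = V_A / R_C = 4.373/21.9 = 0.1997 mA.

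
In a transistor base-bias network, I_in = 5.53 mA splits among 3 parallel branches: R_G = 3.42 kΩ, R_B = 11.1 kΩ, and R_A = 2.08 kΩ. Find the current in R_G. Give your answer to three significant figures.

ΣG = 1/3.42 + 1/11.1 + 1/2.08 = 0.8633.
Current divider: I(R_G) = I_in · G_k/ΣG = 5.53 × (0.2924/0.8633) = 5.53 × 0.3387 = 1.873 mA.

I ≈ 1.87 mA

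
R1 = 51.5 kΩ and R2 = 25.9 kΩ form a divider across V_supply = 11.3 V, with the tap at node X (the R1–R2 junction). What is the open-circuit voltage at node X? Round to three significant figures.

Open-circuit (no load on X): V_th = V_supply · R2/(R1 + R2) = 11.3 × 25.9/(51.50 + 25.9) = 3.781 V.

V_th ≈ 3.78 V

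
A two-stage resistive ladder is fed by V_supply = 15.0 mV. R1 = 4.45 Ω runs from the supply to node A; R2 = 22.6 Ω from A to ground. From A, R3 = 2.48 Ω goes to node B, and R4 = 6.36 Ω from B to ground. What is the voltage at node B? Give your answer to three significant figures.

The second stage (R3 + R4 = 8.840 Ω) loads node A in parallel with R2.
Effective lower resistance at A: R2 ‖ 8.840 = 6.354 Ω.
First divider: V_A = V_supply · 6.354/(4.45 + 6.354) = 8.822 mV.
Then the unloaded second divider: V_B = V_A × R4/(R3+R4) = 8.822 × 0.7195 = 6.347 mV.

V_B ≈ 6.35 mV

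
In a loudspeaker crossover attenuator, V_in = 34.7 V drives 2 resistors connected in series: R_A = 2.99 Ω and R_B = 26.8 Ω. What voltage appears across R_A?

Total series resistance ΣR = 2.99 + 26.8 = 29.79 Ω.
Voltage divider: V = V_in · (2.990 / 29.79) = 34.7 × 0.1004 = 3.483 V.

V ≈ 3.48 V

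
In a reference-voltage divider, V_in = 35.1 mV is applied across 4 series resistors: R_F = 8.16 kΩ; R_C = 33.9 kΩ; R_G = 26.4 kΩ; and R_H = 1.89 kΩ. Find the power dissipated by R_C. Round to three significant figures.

P ≈ 8.44 nW

ΣR = 70.35 kΩ → I = 35.1/70.35 = 0.4989 µA.
P = I²R = 0.2489 × 33.9 = 8.439 nW.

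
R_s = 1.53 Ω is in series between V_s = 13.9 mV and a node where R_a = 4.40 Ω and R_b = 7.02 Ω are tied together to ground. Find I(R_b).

Combine the parallel branches: R_p = (1/4.40 + 1/7.02)⁻¹ = 2.705 Ω.
V_A = 13.9 × 2.705/4.235 = 8.878 mV.
I(R_b) = V_A / R_b = 8.878/7.02 = 1.265 mA.
(Check via current divider: I_total = 3.282 mA; share G_k/ΣG = 0.3853 → same result.)

I ≈ 1.26 mA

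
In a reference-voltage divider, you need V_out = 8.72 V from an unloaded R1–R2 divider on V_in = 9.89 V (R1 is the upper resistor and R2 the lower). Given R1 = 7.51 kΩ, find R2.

Required fraction k = V_out/V_in = 0.8817.
So R2 = R1 · V_out/(V_in − V_out) = 7.51 × 8.72/(9.89 − 8.72) = 7.51 × 7.453 = 55.97 kΩ.

R2 ≈ 56.0 kΩ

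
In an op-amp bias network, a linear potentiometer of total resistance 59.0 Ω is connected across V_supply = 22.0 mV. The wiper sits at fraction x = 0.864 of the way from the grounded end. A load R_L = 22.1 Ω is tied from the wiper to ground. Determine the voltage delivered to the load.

The pot divides into 8.024 Ω above the wiper and 50.98 Ω below.
(x·R_p) ‖ R_L = 15.42 Ω.
Then V_out = V_supply · 15.42/(8.024 + 15.42) = 14.47 mV.
(Unloaded: V_out = x·V_supply = 19.0 mV.)

V_out ≈ 14.5 mV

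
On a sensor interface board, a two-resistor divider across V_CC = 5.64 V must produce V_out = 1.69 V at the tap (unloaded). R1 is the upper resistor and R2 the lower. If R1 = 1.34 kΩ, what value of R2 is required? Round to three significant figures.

R2 ≈ 0.573 kΩ

The divider ratio is R2/(R1+R2) = 1.69/5.64 = 0.2996.
Rearranging, R2 = R1·k/(1−k) = 1.34 × 0.4278 = 0.5733 kΩ.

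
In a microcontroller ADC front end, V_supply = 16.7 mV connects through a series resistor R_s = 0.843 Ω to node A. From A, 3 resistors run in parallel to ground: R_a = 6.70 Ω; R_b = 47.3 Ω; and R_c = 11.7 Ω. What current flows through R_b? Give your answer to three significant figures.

I ≈ 0.290 mA

Parallel bank: R_p = 1/(1/6.70 + 1/47.3 + 1/11.7) = 3.908 Ω.
V_A = 16.7 × 3.908/4.751 = 13.74 mV.
Branch current I = V_A/R_b = 13.74/47.3 = 0.2904 mA.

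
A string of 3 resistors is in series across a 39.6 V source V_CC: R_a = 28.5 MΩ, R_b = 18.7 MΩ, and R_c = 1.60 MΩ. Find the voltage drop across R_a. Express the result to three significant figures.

V ≈ 23.1 V

Total series resistance ΣR = 28.5 + 18.7 + 1.60 = 48.80 MΩ.
V = V_CC · R/ΣR = 39.6 × 0.5840 = 23.13 V.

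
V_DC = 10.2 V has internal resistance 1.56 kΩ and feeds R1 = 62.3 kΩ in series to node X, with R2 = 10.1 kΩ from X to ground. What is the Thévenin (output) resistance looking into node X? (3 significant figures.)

R_th ≈ 8.72 kΩ

R1' = 1.56 + 62.3 = 63.86 kΩ (source resistance + R1).
With V_DC suppressed (replaced by a short), R_th = R1' ‖ R2 = (63.86 × 10.1)/(63.86 + 10.1) = 8.721 kΩ.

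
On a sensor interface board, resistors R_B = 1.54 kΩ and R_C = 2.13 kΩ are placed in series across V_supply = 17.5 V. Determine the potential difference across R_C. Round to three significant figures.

ΣR = 1.54 + 2.13 = 3.670 kΩ.
By the voltage-divider rule, V = 17.5 × 2.130/3.670 = 10.16 V.

V ≈ 10.2 V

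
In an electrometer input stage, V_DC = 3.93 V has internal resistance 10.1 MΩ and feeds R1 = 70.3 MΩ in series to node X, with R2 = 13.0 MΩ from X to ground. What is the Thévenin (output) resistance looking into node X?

R1' = 10.1 + 70.3 = 80.40 MΩ (source resistance + R1).
Looking into X with the source shorted: R_th = R1'·R2/(R1'+R2) = 80.40 × 13.0/93.40 = 11.19 MΩ.

R_th ≈ 11.2 MΩ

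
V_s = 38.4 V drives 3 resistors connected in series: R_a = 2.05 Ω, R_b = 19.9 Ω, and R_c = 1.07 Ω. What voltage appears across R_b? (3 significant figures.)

ΣR = 2.05 + 19.9 + 1.07 = 23.02 Ω.
V = V_s · R/ΣR = 38.4 × 0.8645 = 33.20 V.

V ≈ 33.2 V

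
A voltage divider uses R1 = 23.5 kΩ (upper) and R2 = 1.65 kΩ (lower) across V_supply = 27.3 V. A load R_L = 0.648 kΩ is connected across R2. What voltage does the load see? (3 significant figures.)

V_out ≈ 0.530 V

First combine the lower leg with the load: R2 ‖ R_L = 0.4653 kΩ.
Voltage divider with the loaded lower leg: V_out = 27.3 × 0.4653/(23.5 + 0.4653) = 27.3 × 0.01941 = 0.5300 V.
(Unloaded it would be 1.79 V; the load pulls it down.)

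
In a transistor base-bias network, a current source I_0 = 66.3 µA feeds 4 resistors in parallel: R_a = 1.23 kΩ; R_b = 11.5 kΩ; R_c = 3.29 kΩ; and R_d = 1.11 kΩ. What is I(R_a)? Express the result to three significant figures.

I ≈ 25.6 µA

Conductances: ΣG = 1/1.23 + 1/11.5 + 1/3.29 + 1/1.11 = 2.105 (1/kΩ).
By the current-divider rule, I = I_0 · G_k/ΣG = 66.3 × 0.3863 = 25.61 µA.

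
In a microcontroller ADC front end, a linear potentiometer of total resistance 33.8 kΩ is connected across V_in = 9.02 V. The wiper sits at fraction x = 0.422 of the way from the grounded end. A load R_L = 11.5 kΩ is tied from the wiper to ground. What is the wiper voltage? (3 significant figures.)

Lower segment x·R_p = 14.26 kΩ; upper segment (1−x)·R_p = 19.54 kΩ.
R_L loads the lower segment: effective lower R = 6.367 kΩ.
Then V_out = V_in · 6.367/(19.54 + 6.367) = 2.217 V.
(Unloaded: V_out = x·V_in = 3.81 V.)

V_out ≈ 2.22 V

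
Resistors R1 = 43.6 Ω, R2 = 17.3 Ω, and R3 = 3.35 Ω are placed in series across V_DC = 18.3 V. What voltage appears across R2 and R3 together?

Total series resistance ΣR = 43.6 + 17.3 + 3.35 = 64.25 Ω.
R_{R2..R3} = 17.3 + 3.35 = 20.65 Ω.
V = V_DC · R/ΣR = 18.3 × 0.3214 = 5.882 V.

V ≈ 5.88 V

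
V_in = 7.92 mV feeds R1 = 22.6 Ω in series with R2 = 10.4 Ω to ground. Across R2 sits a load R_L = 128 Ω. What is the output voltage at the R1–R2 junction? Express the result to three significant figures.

The load sits in parallel with R2, giving an effective lower resistance R2' = R2·R_L/(R2+R_L) = 9.618 Ω.
Voltage divider with the loaded lower leg: V_out = 7.92 × 9.618/(22.6 + 9.618) = 7.92 × 0.2985 = 2.364 mV.

V_out ≈ 2.36 mV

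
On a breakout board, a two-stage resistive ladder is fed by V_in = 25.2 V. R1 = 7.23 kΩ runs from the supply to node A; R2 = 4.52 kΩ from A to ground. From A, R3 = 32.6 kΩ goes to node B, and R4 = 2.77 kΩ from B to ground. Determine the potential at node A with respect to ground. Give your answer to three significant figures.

V_A ≈ 8.99 V

Node A sees R2 in parallel with the series input of stage 2, R3 + R4 = 35.37 kΩ.
Effective lower resistance at A: R2 ‖ 35.37 = 4.008 kΩ.
V_A = 25.2 × 4.008/(7.23 + 4.008) = 8.987 V.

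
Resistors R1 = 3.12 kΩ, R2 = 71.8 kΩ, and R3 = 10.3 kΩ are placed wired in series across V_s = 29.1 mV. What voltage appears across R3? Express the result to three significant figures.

V ≈ 3.52 mV

Total series resistance ΣR = 3.12 + 71.8 + 10.3 = 85.22 kΩ.
Voltage divider: V = V_s · (10.30 / 85.22) = 29.1 × 0.1209 = 3.517 mV.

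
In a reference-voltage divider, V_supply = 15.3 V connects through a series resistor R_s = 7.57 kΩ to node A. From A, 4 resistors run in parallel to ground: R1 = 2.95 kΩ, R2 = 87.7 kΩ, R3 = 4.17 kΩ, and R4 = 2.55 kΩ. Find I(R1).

Parallel bank: R_p = 1/(1/2.95 + 1/87.7 + 1/4.17 + 1/2.55) = 1.018 kΩ.
V_A by voltage divider: V_A = 15.3 × 1.018/(7.57 + 1.018) = 1.814 V.
Branch current I = V_A/R1 = 1.814/2.95 = 0.6148 mA.

I ≈ 0.615 mA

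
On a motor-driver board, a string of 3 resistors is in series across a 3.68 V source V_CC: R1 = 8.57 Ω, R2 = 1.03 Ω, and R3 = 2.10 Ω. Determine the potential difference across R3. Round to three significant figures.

Total series resistance ΣR = 8.57 + 1.03 + 2.10 = 11.70 Ω.
Voltage divider: V = V_CC · (2.100 / 11.70) = 3.68 × 0.1795 = 0.6605 V.

V ≈ 0.661 V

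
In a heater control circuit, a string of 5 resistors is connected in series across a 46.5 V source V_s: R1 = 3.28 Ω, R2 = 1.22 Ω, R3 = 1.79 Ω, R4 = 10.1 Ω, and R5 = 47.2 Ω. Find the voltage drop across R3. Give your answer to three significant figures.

Series total: ΣR = 3.28 + 1.22 + 1.79 + 10.1 + 47.2 = 63.59 Ω.
Voltage divider: V = V_s · (1.790 / 63.59) = 46.5 × 0.02815 = 1.309 V.

V ≈ 1.31 V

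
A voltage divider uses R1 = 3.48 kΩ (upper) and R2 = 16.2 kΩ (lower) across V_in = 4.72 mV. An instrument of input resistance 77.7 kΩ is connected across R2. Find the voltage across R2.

V_out ≈ 3.75 mV

First combine the lower leg with the load: R2 ‖ R_L = 13.41 kΩ.
Voltage divider with the loaded lower leg: V_out = 4.72 × 13.41/(3.48 + 13.41) = 4.72 × 0.7939 = 3.747 mV.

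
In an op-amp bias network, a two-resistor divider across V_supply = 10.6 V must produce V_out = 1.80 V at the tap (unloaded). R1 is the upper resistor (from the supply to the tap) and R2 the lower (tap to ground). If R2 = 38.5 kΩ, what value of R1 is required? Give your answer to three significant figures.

Required fraction k = V_out/V_supply = 0.1698.
So R1 = R2 · (V_supply/V_out − 1) = 38.5 × (10.6/1.80 − 1) = 38.5 × 4.889 = 188.2 kΩ.

R1 ≈ 188 kΩ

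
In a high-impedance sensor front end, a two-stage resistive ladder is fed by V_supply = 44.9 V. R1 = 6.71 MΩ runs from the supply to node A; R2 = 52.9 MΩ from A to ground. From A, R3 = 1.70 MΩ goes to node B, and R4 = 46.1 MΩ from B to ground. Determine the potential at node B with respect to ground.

V_B ≈ 34.2 V

Looking into the second stage from A: R3 + R4 = 47.80 MΩ appears in parallel with R2.
R2 ‖ (R3+R4) = 25.11 MΩ.
V_A = 44.9 × 25.11/(6.71 + 25.11) = 35.43 V.
V_B = V_A × 0.9644 = 34.17 V.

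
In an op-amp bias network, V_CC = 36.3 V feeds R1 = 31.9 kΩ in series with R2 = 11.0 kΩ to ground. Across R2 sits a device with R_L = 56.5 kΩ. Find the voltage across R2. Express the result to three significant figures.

V_out ≈ 8.13 V

The load sits in parallel with R2, giving an effective lower resistance R2' = R2·R_L/(R2+R_L) = 9.207 kΩ.
Now apply the divider: V_out = 36.3 × 0.2240 = 8.131 V.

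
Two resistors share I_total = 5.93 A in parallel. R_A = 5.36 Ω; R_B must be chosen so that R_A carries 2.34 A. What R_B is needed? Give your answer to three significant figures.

In a two-way split, I_A/I_total = R_B/(R_A + R_B).
2.34/5.93 = R_B/(R_A + R_B) → R_B = R_A · (0.3946)/(1 − 0.3946) = 5.36 × 0.6518 = 3.494 Ω.

R_B ≈ 3.49 Ω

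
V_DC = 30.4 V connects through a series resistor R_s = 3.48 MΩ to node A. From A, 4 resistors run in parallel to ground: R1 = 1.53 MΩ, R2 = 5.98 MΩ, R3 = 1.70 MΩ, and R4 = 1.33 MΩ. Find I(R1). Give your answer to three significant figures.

Equivalent of the parallel group: R_p = 0.4628 MΩ.
Node voltage V_A = V_DC · R_p/(R_s + R_p) = 30.4 × 0.1174 = 3.568 V.
I(R1) = V_A / R1 = 3.568/1.53 = 2.332 µA.

I ≈ 2.33 µA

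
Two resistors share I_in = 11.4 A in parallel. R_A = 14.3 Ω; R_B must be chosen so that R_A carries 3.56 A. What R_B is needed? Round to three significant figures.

The fraction through R_A equals R_B/(R_A+R_B).
3.56/11.4 = R_B/(R_A + R_B) → R_B = R_A · (0.3123)/(1 − 0.3123) = 14.3 × 0.4541 = 6.493 Ω.

R_B ≈ 6.49 Ω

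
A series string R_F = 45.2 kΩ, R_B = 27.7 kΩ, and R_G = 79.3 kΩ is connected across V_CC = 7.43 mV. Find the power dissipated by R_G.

P ≈ 0.189 nW

ΣR = 152.2 kΩ → I = 7.43/152.2 = 0.04882 µA.
V(R_G) = I·R = 3.871 mV; P = V·I = 3.871 × 0.04882 = 0.1890 nW.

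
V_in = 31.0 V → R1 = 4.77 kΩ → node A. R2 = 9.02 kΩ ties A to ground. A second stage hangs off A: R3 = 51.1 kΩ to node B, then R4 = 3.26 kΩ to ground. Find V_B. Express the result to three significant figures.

V_B ≈ 1.15 V

Looking into the second stage from A: R3 + R4 = 54.36 kΩ appears in parallel with R2.
Effective lower resistance at A: R2 ‖ 54.36 = 7.736 kΩ.
So V_A = 31.0 × 0.6186 = 19.18 V.
Then the unloaded second divider: V_B = V_A × R4/(R3+R4) = 19.18 × 0.05997 = 1.150 V.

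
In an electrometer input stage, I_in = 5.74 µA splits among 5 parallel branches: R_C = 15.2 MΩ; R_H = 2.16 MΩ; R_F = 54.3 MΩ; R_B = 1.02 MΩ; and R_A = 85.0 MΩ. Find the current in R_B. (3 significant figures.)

Total conductance ΣG = 1/15.2 + 1/2.16 + 1/54.3 + 1/1.02 + 1/85.0 = 1.539 (units of 1/MΩ).
R_B takes the fraction G_k/ΣG = 0.9804/1.539 = 0.6369, so I = 5.74 × 0.6369 = 3.656 µA.

I ≈ 3.66 µA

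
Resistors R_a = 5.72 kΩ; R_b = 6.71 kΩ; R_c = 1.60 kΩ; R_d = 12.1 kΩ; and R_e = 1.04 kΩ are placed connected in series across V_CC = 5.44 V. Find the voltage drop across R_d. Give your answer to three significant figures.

V ≈ 2.42 V

Series total: ΣR = 5.72 + 6.71 + 1.60 + 12.1 + 1.04 = 27.17 kΩ.
V = V_CC · R/ΣR = 5.44 × 0.4453 = 2.423 V.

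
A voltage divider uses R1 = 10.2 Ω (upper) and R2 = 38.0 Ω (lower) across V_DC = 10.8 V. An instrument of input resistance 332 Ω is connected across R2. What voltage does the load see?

First combine the lower leg with the load: R2 ‖ R_L = 34.10 Ω.
Voltage divider with the loaded lower leg: V_out = 10.8 × 34.10/(10.2 + 34.10) = 10.8 × 0.7697 = 8.313 V.

V_out ≈ 8.31 V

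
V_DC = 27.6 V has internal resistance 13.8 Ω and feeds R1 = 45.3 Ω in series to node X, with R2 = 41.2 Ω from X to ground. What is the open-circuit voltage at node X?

V_th ≈ 11.3 V

R1' = 13.8 + 45.3 = 59.10 Ω (source resistance + R1).
V_th is the unloaded tap voltage: V_DC · R2/(R1'+R2) = 27.6 × 0.4108 = 11.34 V.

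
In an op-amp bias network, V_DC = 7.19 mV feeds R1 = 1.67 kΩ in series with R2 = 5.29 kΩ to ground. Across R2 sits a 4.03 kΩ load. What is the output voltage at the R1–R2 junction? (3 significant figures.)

First combine the lower leg with the load: R2 ‖ R_L = 2.287 kΩ.
Then V_out = V_DC · R2'/(R1 + R2') = 7.19 × 2.287/3.957 = 4.156 mV.
(Unloaded it would be 5.46 mV; the load pulls it down.)

V_out ≈ 4.16 mV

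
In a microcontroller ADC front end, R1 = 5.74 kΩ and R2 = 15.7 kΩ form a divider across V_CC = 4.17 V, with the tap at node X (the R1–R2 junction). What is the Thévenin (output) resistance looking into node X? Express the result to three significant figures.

R_th ≈ 4.20 kΩ

Looking into X with the source shorted: R_th = R1·R2/(R1+R2) = 5.740 × 15.7/21.44 = 4.203 kΩ.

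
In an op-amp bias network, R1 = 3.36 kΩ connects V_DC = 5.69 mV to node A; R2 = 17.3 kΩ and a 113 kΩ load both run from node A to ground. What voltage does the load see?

V_out ≈ 4.65 mV

First combine the lower leg with the load: R2 ‖ R_L = 15.00 kΩ.
Then V_out = V_DC · R2'/(R1 + R2') = 5.69 × 15.00/18.36 = 4.649 mV.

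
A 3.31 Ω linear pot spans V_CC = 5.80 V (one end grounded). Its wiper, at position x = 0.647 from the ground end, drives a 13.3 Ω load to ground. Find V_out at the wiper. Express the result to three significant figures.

Split the track: R_lower = x·R_p = 2.142 Ω, R_upper = (1−x)·R_p = 1.168 Ω.
Lower segment in parallel with the load: 2.142 ‖ 13.3 = 1.845 Ω.
Loaded-divider output: V_out = 5.80 × 0.6122 = 3.551 V.

V_out ≈ 3.55 V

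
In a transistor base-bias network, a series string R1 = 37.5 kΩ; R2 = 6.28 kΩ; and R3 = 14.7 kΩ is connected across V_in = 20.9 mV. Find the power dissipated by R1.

The common current is I = 20.9/58.48 = 0.3574 µA.
V(R1) = I·R = 13.40 mV; P = V·I = 13.40 × 0.3574 = 4.790 nW.

P ≈ 4.79 nW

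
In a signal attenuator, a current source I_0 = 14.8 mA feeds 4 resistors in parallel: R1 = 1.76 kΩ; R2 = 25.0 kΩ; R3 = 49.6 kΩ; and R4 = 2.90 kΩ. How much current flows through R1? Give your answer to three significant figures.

I ≈ 8.64 mA

ΣG = 1/1.76 + 1/25.0 + 1/49.6 + 1/2.90 = 0.9732.
R1 takes the fraction G_k/ΣG = 0.5682/0.9732 = 0.5838, so I = 14.8 × 0.5838 = 8.641 mA.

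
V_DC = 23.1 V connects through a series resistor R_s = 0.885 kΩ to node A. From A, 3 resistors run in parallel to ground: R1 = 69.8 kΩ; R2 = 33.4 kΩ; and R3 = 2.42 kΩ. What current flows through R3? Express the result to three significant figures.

I ≈ 6.79 mA

Equivalent of the parallel group: R_p = 2.186 kΩ.
V_A by voltage divider: V_A = 23.1 × 2.186/(0.885 + 2.186) = 16.44 V.
I(R3) = V_A / R3 = 16.44/2.42 = 6.795 mA.
(Equivalently: I_total = 7.522 mA, then current-divider fraction G_k/ΣG = 0.9032.)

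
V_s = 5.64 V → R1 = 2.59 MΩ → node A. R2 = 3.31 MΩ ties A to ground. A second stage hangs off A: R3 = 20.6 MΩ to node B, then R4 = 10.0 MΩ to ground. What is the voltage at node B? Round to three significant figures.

V_B ≈ 0.987 V

Looking into the second stage from A: R3 + R4 = 30.60 MΩ appears in parallel with R2.
R2 ‖ (R3+R4) = 2.987 MΩ.
So V_A = 5.64 × 0.5356 = 3.021 V.
Stage 2 is unloaded, so V_B = V_A · R4/(R3+R4) = 3.021 × 10.0/30.60 = 0.9872 V.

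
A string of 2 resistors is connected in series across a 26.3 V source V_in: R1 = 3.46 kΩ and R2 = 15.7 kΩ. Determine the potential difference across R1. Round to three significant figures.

Series total: ΣR = 3.46 + 15.7 = 19.16 kΩ.
Voltage divider: V = V_in · (3.460 / 19.16) = 26.3 × 0.1806 = 4.749 V.

V ≈ 4.75 V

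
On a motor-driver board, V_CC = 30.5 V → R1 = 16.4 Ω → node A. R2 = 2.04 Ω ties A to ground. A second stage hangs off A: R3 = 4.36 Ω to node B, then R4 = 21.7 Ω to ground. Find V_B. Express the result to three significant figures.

V_B ≈ 2.63 V

Looking into the second stage from A: R3 + R4 = 26.06 Ω appears in parallel with R2.
R2 ‖ (R3+R4) = 1.892 Ω.
First divider: V_A = V_CC · 1.892/(16.4 + 1.892) = 3.155 V.
V_B = V_A × 0.8327 = 2.627 V.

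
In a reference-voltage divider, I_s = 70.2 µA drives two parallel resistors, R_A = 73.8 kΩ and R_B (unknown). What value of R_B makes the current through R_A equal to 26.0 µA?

R_B ≈ 43.4 kΩ

Two-branch current divider: I_A = I_s · R_B/(R_A + R_B).
26.0/70.2 = R_B/(R_A + R_B) → R_B = R_A · (0.3704)/(1 − 0.3704) = 73.8 × 0.5882 = 43.41 kΩ.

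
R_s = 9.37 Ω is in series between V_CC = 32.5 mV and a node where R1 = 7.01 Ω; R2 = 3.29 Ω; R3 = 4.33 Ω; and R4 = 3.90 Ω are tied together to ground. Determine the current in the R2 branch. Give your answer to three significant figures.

I ≈ 1.01 mA

Equivalent of the parallel group: R_p = 1.071 Ω.
Node voltage V_A = V_CC · R_p/(R_s + R_p) = 32.5 × 0.1026 = 3.333 mV.
I(R2) = V_A / R2 = 3.333/3.29 = 1.013 mA.
(Equivalently: I_total = 3.113 mA, then current-divider fraction G_k/ΣG = 0.3254.)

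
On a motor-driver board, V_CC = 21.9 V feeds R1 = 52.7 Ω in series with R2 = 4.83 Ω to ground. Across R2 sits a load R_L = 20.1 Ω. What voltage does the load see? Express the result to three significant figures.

V_out ≈ 1.51 V

The load sits in parallel with R2, giving an effective lower resistance R2' = R2·R_L/(R2+R_L) = 3.894 Ω.
Now apply the divider: V_out = 21.9 × 0.06881 = 1.507 V.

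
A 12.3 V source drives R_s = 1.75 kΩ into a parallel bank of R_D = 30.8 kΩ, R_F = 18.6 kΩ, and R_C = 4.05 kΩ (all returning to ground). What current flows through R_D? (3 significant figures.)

I ≈ 0.252 mA

Parallel bank: R_p = 1/(1/30.8 + 1/18.6 + 1/4.05) = 3.002 kΩ.
V_A = 12.3 × 3.002/4.752 = 7.770 V.
I(R_D) = V_A / R_D = 7.770/30.8 = 0.2523 mA.
(Check via current divider: I_total = 2.589 mA; share G_k/ΣG = 0.09746 → same result.)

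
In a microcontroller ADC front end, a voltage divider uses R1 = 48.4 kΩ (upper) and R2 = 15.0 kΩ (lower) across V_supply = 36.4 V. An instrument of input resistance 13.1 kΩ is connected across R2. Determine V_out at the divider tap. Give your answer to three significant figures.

V_out ≈ 4.60 V

R2 ‖ R_L = (15.0 × 13.1)/(15.0 + 13.1) = 6.993 kΩ.
Then V_out = V_supply · R2'/(R1 + R2') = 36.4 × 6.993/55.39 = 4.595 V.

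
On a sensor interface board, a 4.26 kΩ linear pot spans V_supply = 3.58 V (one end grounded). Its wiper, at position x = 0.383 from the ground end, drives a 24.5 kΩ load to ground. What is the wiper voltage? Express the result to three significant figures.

V_out ≈ 1.32 V

Split the track: R_lower = x·R_p = 1.632 kΩ, R_upper = (1−x)·R_p = 2.628 kΩ.
Lower segment in parallel with the load: 1.632 ‖ 24.5 = 1.530 kΩ.
Then V_out = V_supply · 1.530/(2.628 + 1.530) = 1.317 V.
(Unloaded: V_out = x·V_supply = 1.37 V.)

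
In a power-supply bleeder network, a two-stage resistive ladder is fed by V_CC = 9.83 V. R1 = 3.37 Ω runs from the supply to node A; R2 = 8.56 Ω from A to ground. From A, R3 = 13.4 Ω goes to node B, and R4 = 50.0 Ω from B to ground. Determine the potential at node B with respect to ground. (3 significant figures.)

Node A sees R2 in parallel with the series input of stage 2, R3 + R4 = 63.40 Ω.
Effective lower resistance at A: R2 ‖ 63.40 = 7.542 Ω.
So V_A = 9.83 × 0.6912 = 6.794 V.
Then the unloaded second divider: V_B = V_A × R4/(R3+R4) = 6.794 × 0.7886 = 5.358 V.

V_B ≈ 5.36 V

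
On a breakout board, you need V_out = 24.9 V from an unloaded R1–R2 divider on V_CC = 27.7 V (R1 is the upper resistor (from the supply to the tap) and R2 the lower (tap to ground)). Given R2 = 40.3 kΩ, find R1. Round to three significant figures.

The divider ratio is R2/(R1+R2) = 24.9/27.7 = 0.8989.
Rearranging, R1 = R2·(1−k)/k = 40.3 × 0.1124 = 4.532 kΩ.

R1 ≈ 4.53 kΩ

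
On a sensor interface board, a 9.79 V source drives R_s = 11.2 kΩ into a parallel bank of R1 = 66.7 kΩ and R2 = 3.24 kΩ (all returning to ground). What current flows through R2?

Combine the parallel branches: R_p = (1/66.7 + 1/3.24)⁻¹ = 3.090 kΩ.
V_A = 9.79 × 3.090/14.29 = 2.117 V.
I(R2) = V_A / R2 = 2.117/3.24 = 0.6534 mA.
(Equivalently: I_total = 0.6851 mA, then current-divider fraction G_k/ΣG = 0.9537.)

I ≈ 0.653 mA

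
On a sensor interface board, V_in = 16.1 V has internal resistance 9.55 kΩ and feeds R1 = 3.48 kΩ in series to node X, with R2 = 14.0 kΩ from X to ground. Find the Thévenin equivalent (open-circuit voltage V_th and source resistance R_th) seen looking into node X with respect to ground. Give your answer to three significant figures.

V_th ≈ 8.34 V, R_th ≈ 6.75 kΩ

R1' = 9.55 + 3.48 = 13.03 kΩ (source resistance + R1).
V_th is the unloaded tap voltage: V_in · R2/(R1'+R2) = 16.1 × 0.5179 = 8.339 V.
Zeroing V_in shorts the top of R1' to ground, so R_th = R1' ‖ R2 = 6.749 kΩ.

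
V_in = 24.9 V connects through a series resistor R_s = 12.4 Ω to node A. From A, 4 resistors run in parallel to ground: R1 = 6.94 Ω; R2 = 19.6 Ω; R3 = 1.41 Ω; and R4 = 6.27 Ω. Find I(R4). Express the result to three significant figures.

Combine the parallel branches: R_p = (1/6.94 + 1/19.6 + 1/1.41 + 1/6.27)⁻¹ = 0.9400 Ω.
V_A = 24.9 × 0.9400/13.34 = 1.755 V.
Branch current I = V_A/R4 = 1.755/6.27 = 0.2798 A.

I ≈ 0.280 A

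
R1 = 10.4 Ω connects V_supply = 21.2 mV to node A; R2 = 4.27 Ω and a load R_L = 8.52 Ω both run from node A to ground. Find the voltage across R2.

R2 ‖ R_L = (4.27 × 8.52)/(4.27 + 8.52) = 2.844 Ω.
Then V_out = V_supply · R2'/(R1 + R2') = 21.2 × 2.844/13.24 = 4.553 mV.
(Unloaded it would be 6.17 mV; the load pulls it down.)

V_out ≈ 4.55 mV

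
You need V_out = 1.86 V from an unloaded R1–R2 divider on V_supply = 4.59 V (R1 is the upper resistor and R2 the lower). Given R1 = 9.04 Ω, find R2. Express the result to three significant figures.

R2 ≈ 6.16 Ω

V_out/V_supply = R2/(R1+R2) = 0.4052.
R2 = R1 · 0.4052/(1 − 0.4052) = 6.159 Ω.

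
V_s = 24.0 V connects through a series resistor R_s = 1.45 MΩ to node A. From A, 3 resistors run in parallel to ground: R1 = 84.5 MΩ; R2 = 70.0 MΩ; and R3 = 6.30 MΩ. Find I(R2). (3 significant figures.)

I ≈ 0.270 µA

Parallel bank: R_p = 1/(1/84.5 + 1/70.0 + 1/6.30) = 5.410 MΩ.
V_A = 24.0 × 5.410/6.860 = 18.93 V.
I(R2) = V_A / R2 = 18.93/70.0 = 0.2704 µA.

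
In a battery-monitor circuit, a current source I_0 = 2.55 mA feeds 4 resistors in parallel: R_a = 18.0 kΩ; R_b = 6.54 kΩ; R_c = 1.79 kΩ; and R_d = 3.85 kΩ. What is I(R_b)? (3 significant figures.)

I ≈ 0.380 mA

Total conductance ΣG = 1/18.0 + 1/6.54 + 1/1.79 + 1/3.85 = 1.027 (units of 1/kΩ).
R_b takes the fraction G_k/ΣG = 0.1529/1.027 = 0.1489, so I = 2.55 × 0.1489 = 0.3797 mA.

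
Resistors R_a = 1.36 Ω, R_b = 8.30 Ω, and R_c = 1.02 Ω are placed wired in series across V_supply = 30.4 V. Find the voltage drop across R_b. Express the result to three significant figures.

ΣR = 1.36 + 8.30 + 1.02 = 10.68 Ω.
V = V_supply · R/ΣR = 30.4 × 0.7772 = 23.63 V.

V ≈ 23.6 V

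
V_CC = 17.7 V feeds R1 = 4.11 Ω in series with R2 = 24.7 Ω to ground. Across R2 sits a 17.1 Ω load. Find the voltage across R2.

V_out ≈ 12.6 V

First combine the lower leg with the load: R2 ‖ R_L = 10.10 Ω.
Then V_out = V_CC · R2'/(R1 + R2') = 17.7 × 10.10/14.21 = 12.58 V.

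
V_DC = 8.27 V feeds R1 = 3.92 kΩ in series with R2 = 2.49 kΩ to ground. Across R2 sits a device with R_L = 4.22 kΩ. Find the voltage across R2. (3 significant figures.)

V_out ≈ 2.36 V

First combine the lower leg with the load: R2 ‖ R_L = 1.566 kΩ.
Then V_out = V_DC · R2'/(R1 + R2') = 8.27 × 1.566/5.486 = 2.361 V.
(Unloaded it would be 3.21 V; the load pulls it down.)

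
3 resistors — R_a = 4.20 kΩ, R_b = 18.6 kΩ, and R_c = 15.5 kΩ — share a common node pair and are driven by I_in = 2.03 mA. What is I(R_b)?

Conductances: ΣG = 1/4.20 + 1/18.6 + 1/15.5 = 0.3564 (1/kΩ).
By the current-divider rule, I = I_in · G_k/ΣG = 2.03 × 0.1509 = 0.3062 mA.

I ≈ 0.306 mA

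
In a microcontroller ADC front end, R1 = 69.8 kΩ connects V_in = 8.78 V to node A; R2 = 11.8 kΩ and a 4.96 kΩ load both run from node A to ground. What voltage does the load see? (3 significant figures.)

First combine the lower leg with the load: R2 ‖ R_L = 3.492 kΩ.
Voltage divider with the loaded lower leg: V_out = 8.78 × 3.492/(69.8 + 3.492) = 8.78 × 0.04765 = 0.4183 V.
(Unloaded it would be 1.27 V; the load pulls it down.)

V_out ≈ 0.418 V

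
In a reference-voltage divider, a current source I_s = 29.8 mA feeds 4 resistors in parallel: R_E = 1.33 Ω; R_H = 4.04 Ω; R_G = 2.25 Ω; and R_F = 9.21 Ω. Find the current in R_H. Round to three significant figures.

ΣG = 1/1.33 + 1/4.04 + 1/2.25 + 1/9.21 = 1.552.
By the current-divider rule, I = I_s · G_k/ΣG = 29.8 × 0.1594 = 4.751 mA.

I ≈ 4.75 mA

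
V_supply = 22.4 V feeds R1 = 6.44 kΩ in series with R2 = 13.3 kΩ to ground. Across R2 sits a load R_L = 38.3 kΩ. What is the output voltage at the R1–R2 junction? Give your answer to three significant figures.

V_out ≈ 13.6 V

The load sits in parallel with R2, giving an effective lower resistance R2' = R2·R_L/(R2+R_L) = 9.872 kΩ.
Now apply the divider: V_out = 22.4 × 0.6052 = 13.56 V.
(Unloaded it would be 15.1 V; the load pulls it down.)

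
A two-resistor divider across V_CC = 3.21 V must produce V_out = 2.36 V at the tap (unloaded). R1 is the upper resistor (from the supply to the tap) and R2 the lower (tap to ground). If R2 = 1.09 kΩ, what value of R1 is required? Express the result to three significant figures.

The divider ratio is R2/(R1+R2) = 2.36/3.21 = 0.7352.
So R1 = R2 · (V_CC/V_out − 1) = 1.09 × (3.21/2.36 − 1) = 1.09 × 0.3602 = 0.3926 kΩ.

R1 ≈ 0.393 kΩ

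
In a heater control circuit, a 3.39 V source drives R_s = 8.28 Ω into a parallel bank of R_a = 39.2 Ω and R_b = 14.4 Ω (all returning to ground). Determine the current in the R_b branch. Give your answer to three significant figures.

I ≈ 0.132 A

Combine the parallel branches: R_p = (1/39.2 + 1/14.4)⁻¹ = 10.53 Ω.
V_A = 3.39 × 10.53/18.81 = 1.898 V.
Branch current I = V_A/R_b = 1.898/14.4 = 0.1318 A.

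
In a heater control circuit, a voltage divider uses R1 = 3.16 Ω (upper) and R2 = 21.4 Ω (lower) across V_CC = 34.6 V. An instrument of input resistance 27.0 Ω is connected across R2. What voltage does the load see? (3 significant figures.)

V_out ≈ 27.4 V

R2 ‖ R_L = (21.4 × 27.0)/(21.4 + 27.0) = 11.94 Ω.
Then V_out = V_CC · R2'/(R1 + R2') = 34.6 × 11.94/15.10 = 27.36 V.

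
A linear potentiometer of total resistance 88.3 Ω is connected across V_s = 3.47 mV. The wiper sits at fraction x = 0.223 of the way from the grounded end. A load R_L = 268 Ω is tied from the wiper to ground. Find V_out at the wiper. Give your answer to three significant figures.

Lower segment x·R_p = 19.69 Ω; upper segment (1−x)·R_p = 68.61 Ω.
R_L loads the lower segment: effective lower R = 18.34 Ω.
V_out = 3.47 × 18.34/(68.61 + 18.34) = 0.7320 mV.

V_out ≈ 0.732 mV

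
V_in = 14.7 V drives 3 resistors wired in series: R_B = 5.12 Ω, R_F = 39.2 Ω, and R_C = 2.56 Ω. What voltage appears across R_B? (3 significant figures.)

ΣR = 5.12 + 39.2 + 2.56 = 46.88 Ω.
By the voltage-divider rule, V = 14.7 × 5.120/46.88 = 1.605 V.

V ≈ 1.61 V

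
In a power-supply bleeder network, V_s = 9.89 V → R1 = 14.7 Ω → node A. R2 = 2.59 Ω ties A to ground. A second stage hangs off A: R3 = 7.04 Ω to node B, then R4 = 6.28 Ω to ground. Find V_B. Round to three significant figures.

V_B ≈ 0.599 V

Looking into the second stage from A: R3 + R4 = 13.32 Ω appears in parallel with R2.
Effective lower resistance at A: R2 ‖ 13.32 = 2.168 Ω.
So V_A = 9.89 × 0.1285 = 1.271 V.
V_B = V_A × 0.4715 = 0.5994 V.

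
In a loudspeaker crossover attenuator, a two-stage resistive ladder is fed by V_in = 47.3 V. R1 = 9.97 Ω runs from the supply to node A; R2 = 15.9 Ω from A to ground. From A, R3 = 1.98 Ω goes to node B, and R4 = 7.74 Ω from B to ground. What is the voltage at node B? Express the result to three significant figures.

V_B ≈ 14.2 V

The second stage (R3 + R4 = 9.720 Ω) loads node A in parallel with R2.
R2 ‖ (R3+R4) = 6.032 Ω.
V_A = 47.3 × 6.032/(9.97 + 6.032) = 17.83 V.
V_B = V_A × 0.7963 = 14.20 V.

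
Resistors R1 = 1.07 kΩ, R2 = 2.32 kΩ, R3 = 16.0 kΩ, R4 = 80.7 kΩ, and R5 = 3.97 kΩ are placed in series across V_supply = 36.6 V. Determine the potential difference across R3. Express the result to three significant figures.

V ≈ 5.63 V

Total series resistance ΣR = 1.07 + 2.32 + 16.0 + 80.7 + 3.97 = 104.1 kΩ.
V = V_supply · R/ΣR = 36.6 × 0.1538 = 5.628 V.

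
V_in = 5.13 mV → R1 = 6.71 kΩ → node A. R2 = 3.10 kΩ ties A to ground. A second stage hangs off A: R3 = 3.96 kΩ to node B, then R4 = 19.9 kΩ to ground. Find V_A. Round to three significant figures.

V_A ≈ 1.49 mV

The second stage (R3 + R4 = 23.86 kΩ) loads node A in parallel with R2.
R2 ‖ (R3+R4) = 2.744 kΩ.
First divider: V_A = V_in · 2.744/(6.71 + 2.744) = 1.489 mV.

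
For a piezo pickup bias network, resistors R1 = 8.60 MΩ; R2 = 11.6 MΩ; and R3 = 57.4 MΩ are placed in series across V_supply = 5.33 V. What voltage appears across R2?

Total series resistance ΣR = 8.60 + 11.6 + 57.4 = 77.60 MΩ.
V = V_supply · R/ΣR = 5.33 × 0.1495 = 0.7968 V.

V ≈ 0.797 V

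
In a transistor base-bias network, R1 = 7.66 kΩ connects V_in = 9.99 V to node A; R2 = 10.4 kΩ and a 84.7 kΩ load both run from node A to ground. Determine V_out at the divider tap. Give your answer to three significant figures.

First combine the lower leg with the load: R2 ‖ R_L = 9.263 kΩ.
Voltage divider with the loaded lower leg: V_out = 9.99 × 9.263/(7.66 + 9.263) = 9.99 × 0.5474 = 5.468 V.

V_out ≈ 5.47 V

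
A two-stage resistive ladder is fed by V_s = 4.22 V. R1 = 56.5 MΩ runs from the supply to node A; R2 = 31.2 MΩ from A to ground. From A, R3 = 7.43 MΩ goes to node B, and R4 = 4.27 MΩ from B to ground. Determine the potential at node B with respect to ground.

Node A sees R2 in parallel with the series input of stage 2, R3 + R4 = 11.70 MΩ.
Effective lower resistance at A: R2 ‖ 11.70 = 8.509 MΩ.
V_A = 4.22 × 8.509/(56.5 + 8.509) = 0.5524 V.
Then the unloaded second divider: V_B = V_A × R4/(R3+R4) = 0.5524 × 0.3650 = 0.2016 V.

V_B ≈ 0.202 V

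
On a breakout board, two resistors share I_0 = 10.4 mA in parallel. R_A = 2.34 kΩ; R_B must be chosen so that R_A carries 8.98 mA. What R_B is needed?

R_B ≈ 14.8 kΩ

Two-branch current divider: I_A = I_0 · R_B/(R_A + R_B).
With f = 0.8635, R_B = R_A · f/(1−f) = 2.34 × 6.324 = 14.80 kΩ.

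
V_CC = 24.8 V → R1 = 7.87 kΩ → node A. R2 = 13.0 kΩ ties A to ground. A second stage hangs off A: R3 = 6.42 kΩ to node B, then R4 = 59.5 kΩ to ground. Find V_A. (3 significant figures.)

V_A ≈ 14.4 V

Node A sees R2 in parallel with the series input of stage 2, R3 + R4 = 65.92 kΩ.
Effective lower resistance at A: R2 ‖ 65.92 = 10.86 kΩ.
So V_A = 24.8 × 0.5798 = 14.38 V.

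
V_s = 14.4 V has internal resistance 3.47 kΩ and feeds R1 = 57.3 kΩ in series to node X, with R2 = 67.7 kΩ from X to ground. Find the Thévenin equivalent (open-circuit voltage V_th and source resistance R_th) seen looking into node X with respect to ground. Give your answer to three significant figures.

R1' = 3.47 + 57.3 = 60.77 kΩ (source resistance + R1).
With X open, the divider is unloaded: V_th = 14.4 × 67.7/128.5 = 7.588 V.
With V_s suppressed (replaced by a short), R_th = R1' ‖ R2 = (60.77 × 67.7)/(60.77 + 67.7) = 32.02 kΩ.

V_th ≈ 7.59 V, R_th ≈ 32.0 kΩ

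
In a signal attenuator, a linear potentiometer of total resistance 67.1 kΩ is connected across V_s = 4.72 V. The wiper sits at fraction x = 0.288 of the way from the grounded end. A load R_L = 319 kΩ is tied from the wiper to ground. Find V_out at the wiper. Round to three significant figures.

Lower segment x·R_p = 19.32 kΩ; upper segment (1−x)·R_p = 47.78 kΩ.
Lower segment in parallel with the load: 19.32 ‖ 319 = 18.22 kΩ.
Loaded-divider output: V_out = 4.72 × 0.2761 = 1.303 V.
(Unloaded: V_out = x·V_s = 1.36 V.)

V_out ≈ 1.30 V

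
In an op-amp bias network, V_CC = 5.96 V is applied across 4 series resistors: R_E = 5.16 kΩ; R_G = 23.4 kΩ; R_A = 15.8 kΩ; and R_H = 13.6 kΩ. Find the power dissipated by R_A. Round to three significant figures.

Series current I = V_CC/ΣR = 5.96/57.96 = 0.1028 mA.
V(R_A) = I·R = 1.625 V; P = V·I = 1.625 × 0.1028 = 0.1671 mW.

P ≈ 0.167 mW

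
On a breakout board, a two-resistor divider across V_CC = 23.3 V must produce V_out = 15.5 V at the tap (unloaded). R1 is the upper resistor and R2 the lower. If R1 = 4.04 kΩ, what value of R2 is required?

V_out/V_CC = R2/(R1+R2) = 0.6652.
R2 = R1 · 0.6652/(1 − 0.6652) = 8.028 kΩ.

R2 ≈ 8.03 kΩ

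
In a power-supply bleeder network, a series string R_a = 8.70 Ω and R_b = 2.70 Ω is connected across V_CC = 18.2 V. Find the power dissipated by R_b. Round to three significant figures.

The common current is I = 18.2/11.40 = 1.596 A.
V(R_b) = I·R = 4.311 V; P = V·I = 4.311 × 1.596 = 6.882 W.

P ≈ 6.88 W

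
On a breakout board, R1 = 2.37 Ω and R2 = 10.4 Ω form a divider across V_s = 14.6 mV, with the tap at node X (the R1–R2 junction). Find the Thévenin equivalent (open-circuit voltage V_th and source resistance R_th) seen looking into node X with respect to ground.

V_th is the unloaded tap voltage: V_s · R2/(R1+R2) = 14.6 × 0.8144 = 11.89 mV.
Looking into X with the source shorted: R_th = R1·R2/(R1+R2) = 2.370 × 10.4/12.77 = 1.930 Ω.

V_th ≈ 11.9 mV, R_th ≈ 1.93 Ω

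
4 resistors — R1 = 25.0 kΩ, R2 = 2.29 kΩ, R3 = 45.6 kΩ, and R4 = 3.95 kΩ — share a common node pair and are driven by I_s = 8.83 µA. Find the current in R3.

I ≈ 0.258 µA

Total conductance ΣG = 1/25.0 + 1/2.29 + 1/45.6 + 1/3.95 = 0.7518 (units of 1/kΩ).
By the current-divider rule, I = I_s · G_k/ΣG = 8.83 × 0.02917 = 0.2576 µA.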